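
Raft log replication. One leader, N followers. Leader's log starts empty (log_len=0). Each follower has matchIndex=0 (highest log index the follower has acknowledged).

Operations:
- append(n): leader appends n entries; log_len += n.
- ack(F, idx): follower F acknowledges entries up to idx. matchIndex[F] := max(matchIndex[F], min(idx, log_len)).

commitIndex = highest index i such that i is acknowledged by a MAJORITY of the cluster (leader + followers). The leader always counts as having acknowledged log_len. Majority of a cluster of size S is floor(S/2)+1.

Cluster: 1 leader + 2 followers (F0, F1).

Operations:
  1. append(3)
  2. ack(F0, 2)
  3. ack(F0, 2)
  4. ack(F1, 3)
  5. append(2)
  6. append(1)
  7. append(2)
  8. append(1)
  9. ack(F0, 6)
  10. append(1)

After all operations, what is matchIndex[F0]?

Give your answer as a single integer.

Answer: 6

Derivation:
Op 1: append 3 -> log_len=3
Op 2: F0 acks idx 2 -> match: F0=2 F1=0; commitIndex=2
Op 3: F0 acks idx 2 -> match: F0=2 F1=0; commitIndex=2
Op 4: F1 acks idx 3 -> match: F0=2 F1=3; commitIndex=3
Op 5: append 2 -> log_len=5
Op 6: append 1 -> log_len=6
Op 7: append 2 -> log_len=8
Op 8: append 1 -> log_len=9
Op 9: F0 acks idx 6 -> match: F0=6 F1=3; commitIndex=6
Op 10: append 1 -> log_len=10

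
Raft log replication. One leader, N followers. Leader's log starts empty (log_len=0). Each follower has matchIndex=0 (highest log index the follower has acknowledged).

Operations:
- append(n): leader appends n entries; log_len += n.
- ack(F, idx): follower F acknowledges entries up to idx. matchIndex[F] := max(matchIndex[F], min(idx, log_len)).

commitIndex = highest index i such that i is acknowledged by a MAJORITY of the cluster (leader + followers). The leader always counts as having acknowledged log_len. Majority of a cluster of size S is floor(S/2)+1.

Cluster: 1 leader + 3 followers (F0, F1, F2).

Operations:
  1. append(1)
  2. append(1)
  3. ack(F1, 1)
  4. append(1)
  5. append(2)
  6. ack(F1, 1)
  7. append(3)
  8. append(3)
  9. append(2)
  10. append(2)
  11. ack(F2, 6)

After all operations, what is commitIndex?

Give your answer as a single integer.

Answer: 1

Derivation:
Op 1: append 1 -> log_len=1
Op 2: append 1 -> log_len=2
Op 3: F1 acks idx 1 -> match: F0=0 F1=1 F2=0; commitIndex=0
Op 4: append 1 -> log_len=3
Op 5: append 2 -> log_len=5
Op 6: F1 acks idx 1 -> match: F0=0 F1=1 F2=0; commitIndex=0
Op 7: append 3 -> log_len=8
Op 8: append 3 -> log_len=11
Op 9: append 2 -> log_len=13
Op 10: append 2 -> log_len=15
Op 11: F2 acks idx 6 -> match: F0=0 F1=1 F2=6; commitIndex=1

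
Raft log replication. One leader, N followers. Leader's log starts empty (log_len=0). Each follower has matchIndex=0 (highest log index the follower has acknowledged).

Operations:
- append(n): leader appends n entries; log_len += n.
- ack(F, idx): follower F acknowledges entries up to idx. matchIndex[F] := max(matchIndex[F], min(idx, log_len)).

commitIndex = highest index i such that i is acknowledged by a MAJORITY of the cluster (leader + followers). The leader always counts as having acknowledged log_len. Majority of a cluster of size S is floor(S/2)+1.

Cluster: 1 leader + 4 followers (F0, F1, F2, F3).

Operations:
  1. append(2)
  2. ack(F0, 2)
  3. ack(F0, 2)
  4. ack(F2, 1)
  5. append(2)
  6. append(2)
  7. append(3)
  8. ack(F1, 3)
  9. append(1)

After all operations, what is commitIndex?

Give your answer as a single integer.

Op 1: append 2 -> log_len=2
Op 2: F0 acks idx 2 -> match: F0=2 F1=0 F2=0 F3=0; commitIndex=0
Op 3: F0 acks idx 2 -> match: F0=2 F1=0 F2=0 F3=0; commitIndex=0
Op 4: F2 acks idx 1 -> match: F0=2 F1=0 F2=1 F3=0; commitIndex=1
Op 5: append 2 -> log_len=4
Op 6: append 2 -> log_len=6
Op 7: append 3 -> log_len=9
Op 8: F1 acks idx 3 -> match: F0=2 F1=3 F2=1 F3=0; commitIndex=2
Op 9: append 1 -> log_len=10

Answer: 2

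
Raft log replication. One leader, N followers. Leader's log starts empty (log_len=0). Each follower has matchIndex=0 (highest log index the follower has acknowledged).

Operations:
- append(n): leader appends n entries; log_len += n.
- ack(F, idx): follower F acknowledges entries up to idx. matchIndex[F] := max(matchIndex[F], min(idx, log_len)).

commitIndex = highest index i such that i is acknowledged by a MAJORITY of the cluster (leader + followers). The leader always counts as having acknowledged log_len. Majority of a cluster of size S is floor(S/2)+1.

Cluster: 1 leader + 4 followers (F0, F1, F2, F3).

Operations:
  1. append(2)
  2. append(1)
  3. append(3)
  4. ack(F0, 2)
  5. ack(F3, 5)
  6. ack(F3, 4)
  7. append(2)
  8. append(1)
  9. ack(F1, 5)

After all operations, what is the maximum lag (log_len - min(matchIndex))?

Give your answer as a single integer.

Op 1: append 2 -> log_len=2
Op 2: append 1 -> log_len=3
Op 3: append 3 -> log_len=6
Op 4: F0 acks idx 2 -> match: F0=2 F1=0 F2=0 F3=0; commitIndex=0
Op 5: F3 acks idx 5 -> match: F0=2 F1=0 F2=0 F3=5; commitIndex=2
Op 6: F3 acks idx 4 -> match: F0=2 F1=0 F2=0 F3=5; commitIndex=2
Op 7: append 2 -> log_len=8
Op 8: append 1 -> log_len=9
Op 9: F1 acks idx 5 -> match: F0=2 F1=5 F2=0 F3=5; commitIndex=5

Answer: 9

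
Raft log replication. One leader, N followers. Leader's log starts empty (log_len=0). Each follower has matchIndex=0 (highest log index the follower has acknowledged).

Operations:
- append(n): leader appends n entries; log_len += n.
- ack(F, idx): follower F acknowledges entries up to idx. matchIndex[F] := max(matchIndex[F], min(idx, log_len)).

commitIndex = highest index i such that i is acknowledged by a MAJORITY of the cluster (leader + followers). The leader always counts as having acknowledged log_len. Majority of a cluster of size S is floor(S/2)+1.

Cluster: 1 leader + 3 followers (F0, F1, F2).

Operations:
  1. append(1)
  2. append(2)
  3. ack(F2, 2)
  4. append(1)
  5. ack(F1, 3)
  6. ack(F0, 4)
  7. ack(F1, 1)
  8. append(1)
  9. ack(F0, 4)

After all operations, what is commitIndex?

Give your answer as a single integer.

Answer: 3

Derivation:
Op 1: append 1 -> log_len=1
Op 2: append 2 -> log_len=3
Op 3: F2 acks idx 2 -> match: F0=0 F1=0 F2=2; commitIndex=0
Op 4: append 1 -> log_len=4
Op 5: F1 acks idx 3 -> match: F0=0 F1=3 F2=2; commitIndex=2
Op 6: F0 acks idx 4 -> match: F0=4 F1=3 F2=2; commitIndex=3
Op 7: F1 acks idx 1 -> match: F0=4 F1=3 F2=2; commitIndex=3
Op 8: append 1 -> log_len=5
Op 9: F0 acks idx 4 -> match: F0=4 F1=3 F2=2; commitIndex=3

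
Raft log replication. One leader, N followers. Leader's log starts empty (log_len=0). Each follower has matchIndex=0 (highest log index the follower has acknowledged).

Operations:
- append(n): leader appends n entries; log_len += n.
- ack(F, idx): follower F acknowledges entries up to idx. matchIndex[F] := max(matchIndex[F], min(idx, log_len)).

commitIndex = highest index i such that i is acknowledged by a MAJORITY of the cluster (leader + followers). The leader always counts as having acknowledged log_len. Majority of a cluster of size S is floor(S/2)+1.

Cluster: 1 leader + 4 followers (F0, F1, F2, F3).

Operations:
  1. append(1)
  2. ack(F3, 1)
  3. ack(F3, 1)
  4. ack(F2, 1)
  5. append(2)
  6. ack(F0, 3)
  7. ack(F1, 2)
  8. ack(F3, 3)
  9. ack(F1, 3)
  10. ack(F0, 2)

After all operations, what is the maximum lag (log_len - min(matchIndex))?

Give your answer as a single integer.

Op 1: append 1 -> log_len=1
Op 2: F3 acks idx 1 -> match: F0=0 F1=0 F2=0 F3=1; commitIndex=0
Op 3: F3 acks idx 1 -> match: F0=0 F1=0 F2=0 F3=1; commitIndex=0
Op 4: F2 acks idx 1 -> match: F0=0 F1=0 F2=1 F3=1; commitIndex=1
Op 5: append 2 -> log_len=3
Op 6: F0 acks idx 3 -> match: F0=3 F1=0 F2=1 F3=1; commitIndex=1
Op 7: F1 acks idx 2 -> match: F0=3 F1=2 F2=1 F3=1; commitIndex=2
Op 8: F3 acks idx 3 -> match: F0=3 F1=2 F2=1 F3=3; commitIndex=3
Op 9: F1 acks idx 3 -> match: F0=3 F1=3 F2=1 F3=3; commitIndex=3
Op 10: F0 acks idx 2 -> match: F0=3 F1=3 F2=1 F3=3; commitIndex=3

Answer: 2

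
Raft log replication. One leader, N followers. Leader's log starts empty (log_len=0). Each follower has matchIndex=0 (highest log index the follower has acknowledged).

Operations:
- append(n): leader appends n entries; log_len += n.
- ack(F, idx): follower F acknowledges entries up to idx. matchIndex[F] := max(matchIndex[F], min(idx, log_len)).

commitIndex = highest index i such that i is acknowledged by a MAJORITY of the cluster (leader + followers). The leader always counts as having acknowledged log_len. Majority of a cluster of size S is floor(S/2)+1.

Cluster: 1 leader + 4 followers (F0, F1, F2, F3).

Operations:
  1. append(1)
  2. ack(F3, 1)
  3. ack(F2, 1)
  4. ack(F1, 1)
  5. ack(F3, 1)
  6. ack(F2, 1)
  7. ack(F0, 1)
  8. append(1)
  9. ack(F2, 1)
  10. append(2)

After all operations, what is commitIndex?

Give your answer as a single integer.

Op 1: append 1 -> log_len=1
Op 2: F3 acks idx 1 -> match: F0=0 F1=0 F2=0 F3=1; commitIndex=0
Op 3: F2 acks idx 1 -> match: F0=0 F1=0 F2=1 F3=1; commitIndex=1
Op 4: F1 acks idx 1 -> match: F0=0 F1=1 F2=1 F3=1; commitIndex=1
Op 5: F3 acks idx 1 -> match: F0=0 F1=1 F2=1 F3=1; commitIndex=1
Op 6: F2 acks idx 1 -> match: F0=0 F1=1 F2=1 F3=1; commitIndex=1
Op 7: F0 acks idx 1 -> match: F0=1 F1=1 F2=1 F3=1; commitIndex=1
Op 8: append 1 -> log_len=2
Op 9: F2 acks idx 1 -> match: F0=1 F1=1 F2=1 F3=1; commitIndex=1
Op 10: append 2 -> log_len=4

Answer: 1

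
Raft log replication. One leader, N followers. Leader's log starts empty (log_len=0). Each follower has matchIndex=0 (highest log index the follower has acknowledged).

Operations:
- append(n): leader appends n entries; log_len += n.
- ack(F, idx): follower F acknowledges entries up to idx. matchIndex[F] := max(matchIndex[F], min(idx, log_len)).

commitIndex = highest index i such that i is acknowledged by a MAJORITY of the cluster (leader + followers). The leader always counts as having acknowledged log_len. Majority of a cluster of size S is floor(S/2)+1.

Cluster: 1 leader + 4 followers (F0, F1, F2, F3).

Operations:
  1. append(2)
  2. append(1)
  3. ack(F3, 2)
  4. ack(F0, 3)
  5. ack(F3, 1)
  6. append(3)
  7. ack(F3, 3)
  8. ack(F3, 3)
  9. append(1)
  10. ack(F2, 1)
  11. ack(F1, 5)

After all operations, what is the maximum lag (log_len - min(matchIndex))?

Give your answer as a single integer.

Answer: 6

Derivation:
Op 1: append 2 -> log_len=2
Op 2: append 1 -> log_len=3
Op 3: F3 acks idx 2 -> match: F0=0 F1=0 F2=0 F3=2; commitIndex=0
Op 4: F0 acks idx 3 -> match: F0=3 F1=0 F2=0 F3=2; commitIndex=2
Op 5: F3 acks idx 1 -> match: F0=3 F1=0 F2=0 F3=2; commitIndex=2
Op 6: append 3 -> log_len=6
Op 7: F3 acks idx 3 -> match: F0=3 F1=0 F2=0 F3=3; commitIndex=3
Op 8: F3 acks idx 3 -> match: F0=3 F1=0 F2=0 F3=3; commitIndex=3
Op 9: append 1 -> log_len=7
Op 10: F2 acks idx 1 -> match: F0=3 F1=0 F2=1 F3=3; commitIndex=3
Op 11: F1 acks idx 5 -> match: F0=3 F1=5 F2=1 F3=3; commitIndex=3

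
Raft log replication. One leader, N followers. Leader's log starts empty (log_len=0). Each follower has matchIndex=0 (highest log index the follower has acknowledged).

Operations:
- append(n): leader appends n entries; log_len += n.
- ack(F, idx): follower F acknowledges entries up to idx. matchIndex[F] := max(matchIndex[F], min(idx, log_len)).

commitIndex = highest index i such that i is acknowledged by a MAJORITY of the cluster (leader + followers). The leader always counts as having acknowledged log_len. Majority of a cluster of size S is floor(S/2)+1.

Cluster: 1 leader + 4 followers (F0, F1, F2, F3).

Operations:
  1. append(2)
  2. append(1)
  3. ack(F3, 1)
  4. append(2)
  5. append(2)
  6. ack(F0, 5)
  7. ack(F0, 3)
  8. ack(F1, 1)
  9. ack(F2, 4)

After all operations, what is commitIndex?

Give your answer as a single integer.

Op 1: append 2 -> log_len=2
Op 2: append 1 -> log_len=3
Op 3: F3 acks idx 1 -> match: F0=0 F1=0 F2=0 F3=1; commitIndex=0
Op 4: append 2 -> log_len=5
Op 5: append 2 -> log_len=7
Op 6: F0 acks idx 5 -> match: F0=5 F1=0 F2=0 F3=1; commitIndex=1
Op 7: F0 acks idx 3 -> match: F0=5 F1=0 F2=0 F3=1; commitIndex=1
Op 8: F1 acks idx 1 -> match: F0=5 F1=1 F2=0 F3=1; commitIndex=1
Op 9: F2 acks idx 4 -> match: F0=5 F1=1 F2=4 F3=1; commitIndex=4

Answer: 4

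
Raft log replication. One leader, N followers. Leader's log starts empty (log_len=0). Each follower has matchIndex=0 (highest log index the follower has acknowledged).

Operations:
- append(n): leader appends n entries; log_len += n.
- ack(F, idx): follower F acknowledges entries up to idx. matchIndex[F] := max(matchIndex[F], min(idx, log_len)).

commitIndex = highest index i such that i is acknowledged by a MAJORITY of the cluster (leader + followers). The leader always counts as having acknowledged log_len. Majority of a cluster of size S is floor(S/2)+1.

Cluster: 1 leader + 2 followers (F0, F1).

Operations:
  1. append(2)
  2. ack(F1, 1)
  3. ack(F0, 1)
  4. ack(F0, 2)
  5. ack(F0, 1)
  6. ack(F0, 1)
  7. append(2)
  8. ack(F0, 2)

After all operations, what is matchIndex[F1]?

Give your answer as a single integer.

Op 1: append 2 -> log_len=2
Op 2: F1 acks idx 1 -> match: F0=0 F1=1; commitIndex=1
Op 3: F0 acks idx 1 -> match: F0=1 F1=1; commitIndex=1
Op 4: F0 acks idx 2 -> match: F0=2 F1=1; commitIndex=2
Op 5: F0 acks idx 1 -> match: F0=2 F1=1; commitIndex=2
Op 6: F0 acks idx 1 -> match: F0=2 F1=1; commitIndex=2
Op 7: append 2 -> log_len=4
Op 8: F0 acks idx 2 -> match: F0=2 F1=1; commitIndex=2

Answer: 1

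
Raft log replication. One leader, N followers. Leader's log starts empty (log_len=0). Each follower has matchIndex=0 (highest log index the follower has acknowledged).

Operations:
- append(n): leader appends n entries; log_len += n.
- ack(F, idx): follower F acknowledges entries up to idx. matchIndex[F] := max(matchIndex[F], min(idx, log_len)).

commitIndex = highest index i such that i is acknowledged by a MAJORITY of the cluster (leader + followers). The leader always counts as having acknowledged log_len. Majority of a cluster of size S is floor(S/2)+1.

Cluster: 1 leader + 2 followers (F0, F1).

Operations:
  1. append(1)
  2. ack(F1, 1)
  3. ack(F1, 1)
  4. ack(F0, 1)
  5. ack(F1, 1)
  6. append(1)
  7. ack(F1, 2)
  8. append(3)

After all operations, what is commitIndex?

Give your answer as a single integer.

Answer: 2

Derivation:
Op 1: append 1 -> log_len=1
Op 2: F1 acks idx 1 -> match: F0=0 F1=1; commitIndex=1
Op 3: F1 acks idx 1 -> match: F0=0 F1=1; commitIndex=1
Op 4: F0 acks idx 1 -> match: F0=1 F1=1; commitIndex=1
Op 5: F1 acks idx 1 -> match: F0=1 F1=1; commitIndex=1
Op 6: append 1 -> log_len=2
Op 7: F1 acks idx 2 -> match: F0=1 F1=2; commitIndex=2
Op 8: append 3 -> log_len=5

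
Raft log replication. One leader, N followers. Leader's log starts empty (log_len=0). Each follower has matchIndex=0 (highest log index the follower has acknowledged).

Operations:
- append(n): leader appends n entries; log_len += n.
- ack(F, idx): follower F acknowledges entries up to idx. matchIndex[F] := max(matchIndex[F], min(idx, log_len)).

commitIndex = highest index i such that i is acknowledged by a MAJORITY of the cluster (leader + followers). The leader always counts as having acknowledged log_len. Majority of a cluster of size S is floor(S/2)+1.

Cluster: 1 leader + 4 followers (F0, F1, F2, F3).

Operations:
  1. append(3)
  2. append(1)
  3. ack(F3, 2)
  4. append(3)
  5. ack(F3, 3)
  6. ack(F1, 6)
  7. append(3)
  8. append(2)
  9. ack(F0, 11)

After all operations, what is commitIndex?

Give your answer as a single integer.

Op 1: append 3 -> log_len=3
Op 2: append 1 -> log_len=4
Op 3: F3 acks idx 2 -> match: F0=0 F1=0 F2=0 F3=2; commitIndex=0
Op 4: append 3 -> log_len=7
Op 5: F3 acks idx 3 -> match: F0=0 F1=0 F2=0 F3=3; commitIndex=0
Op 6: F1 acks idx 6 -> match: F0=0 F1=6 F2=0 F3=3; commitIndex=3
Op 7: append 3 -> log_len=10
Op 8: append 2 -> log_len=12
Op 9: F0 acks idx 11 -> match: F0=11 F1=6 F2=0 F3=3; commitIndex=6

Answer: 6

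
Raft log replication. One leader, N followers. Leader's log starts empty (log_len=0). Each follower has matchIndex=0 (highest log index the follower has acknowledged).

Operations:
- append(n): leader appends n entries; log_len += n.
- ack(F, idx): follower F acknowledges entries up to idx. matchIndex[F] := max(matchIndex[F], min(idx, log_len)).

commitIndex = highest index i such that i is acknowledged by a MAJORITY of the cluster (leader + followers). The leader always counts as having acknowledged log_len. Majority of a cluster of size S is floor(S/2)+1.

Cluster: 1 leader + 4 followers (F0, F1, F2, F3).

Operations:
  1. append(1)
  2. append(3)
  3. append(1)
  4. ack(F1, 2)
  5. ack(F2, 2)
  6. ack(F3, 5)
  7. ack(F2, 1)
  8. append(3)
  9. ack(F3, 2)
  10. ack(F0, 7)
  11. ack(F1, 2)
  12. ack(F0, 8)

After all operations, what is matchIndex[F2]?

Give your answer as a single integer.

Answer: 2

Derivation:
Op 1: append 1 -> log_len=1
Op 2: append 3 -> log_len=4
Op 3: append 1 -> log_len=5
Op 4: F1 acks idx 2 -> match: F0=0 F1=2 F2=0 F3=0; commitIndex=0
Op 5: F2 acks idx 2 -> match: F0=0 F1=2 F2=2 F3=0; commitIndex=2
Op 6: F3 acks idx 5 -> match: F0=0 F1=2 F2=2 F3=5; commitIndex=2
Op 7: F2 acks idx 1 -> match: F0=0 F1=2 F2=2 F3=5; commitIndex=2
Op 8: append 3 -> log_len=8
Op 9: F3 acks idx 2 -> match: F0=0 F1=2 F2=2 F3=5; commitIndex=2
Op 10: F0 acks idx 7 -> match: F0=7 F1=2 F2=2 F3=5; commitIndex=5
Op 11: F1 acks idx 2 -> match: F0=7 F1=2 F2=2 F3=5; commitIndex=5
Op 12: F0 acks idx 8 -> match: F0=8 F1=2 F2=2 F3=5; commitIndex=5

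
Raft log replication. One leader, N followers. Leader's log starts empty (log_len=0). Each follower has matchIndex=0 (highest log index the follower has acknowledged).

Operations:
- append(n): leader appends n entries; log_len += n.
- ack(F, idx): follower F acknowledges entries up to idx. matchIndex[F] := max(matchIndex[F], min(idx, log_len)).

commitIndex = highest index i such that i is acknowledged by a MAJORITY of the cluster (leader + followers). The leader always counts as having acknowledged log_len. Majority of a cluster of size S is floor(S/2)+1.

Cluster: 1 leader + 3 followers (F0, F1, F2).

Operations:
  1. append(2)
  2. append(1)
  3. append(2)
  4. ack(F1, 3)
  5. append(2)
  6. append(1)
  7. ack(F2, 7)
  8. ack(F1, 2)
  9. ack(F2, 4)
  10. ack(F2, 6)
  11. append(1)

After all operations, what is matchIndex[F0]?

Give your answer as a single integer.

Op 1: append 2 -> log_len=2
Op 2: append 1 -> log_len=3
Op 3: append 2 -> log_len=5
Op 4: F1 acks idx 3 -> match: F0=0 F1=3 F2=0; commitIndex=0
Op 5: append 2 -> log_len=7
Op 6: append 1 -> log_len=8
Op 7: F2 acks idx 7 -> match: F0=0 F1=3 F2=7; commitIndex=3
Op 8: F1 acks idx 2 -> match: F0=0 F1=3 F2=7; commitIndex=3
Op 9: F2 acks idx 4 -> match: F0=0 F1=3 F2=7; commitIndex=3
Op 10: F2 acks idx 6 -> match: F0=0 F1=3 F2=7; commitIndex=3
Op 11: append 1 -> log_len=9

Answer: 0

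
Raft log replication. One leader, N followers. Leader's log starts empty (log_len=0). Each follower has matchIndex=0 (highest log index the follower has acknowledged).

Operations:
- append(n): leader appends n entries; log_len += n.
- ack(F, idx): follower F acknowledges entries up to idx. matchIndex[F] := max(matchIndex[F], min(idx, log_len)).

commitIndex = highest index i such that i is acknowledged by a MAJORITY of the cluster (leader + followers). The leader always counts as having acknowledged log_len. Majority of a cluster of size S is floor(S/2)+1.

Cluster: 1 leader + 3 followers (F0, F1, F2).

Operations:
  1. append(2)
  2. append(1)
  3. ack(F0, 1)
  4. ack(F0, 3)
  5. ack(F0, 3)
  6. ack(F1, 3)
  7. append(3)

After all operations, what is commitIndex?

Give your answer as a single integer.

Answer: 3

Derivation:
Op 1: append 2 -> log_len=2
Op 2: append 1 -> log_len=3
Op 3: F0 acks idx 1 -> match: F0=1 F1=0 F2=0; commitIndex=0
Op 4: F0 acks idx 3 -> match: F0=3 F1=0 F2=0; commitIndex=0
Op 5: F0 acks idx 3 -> match: F0=3 F1=0 F2=0; commitIndex=0
Op 6: F1 acks idx 3 -> match: F0=3 F1=3 F2=0; commitIndex=3
Op 7: append 3 -> log_len=6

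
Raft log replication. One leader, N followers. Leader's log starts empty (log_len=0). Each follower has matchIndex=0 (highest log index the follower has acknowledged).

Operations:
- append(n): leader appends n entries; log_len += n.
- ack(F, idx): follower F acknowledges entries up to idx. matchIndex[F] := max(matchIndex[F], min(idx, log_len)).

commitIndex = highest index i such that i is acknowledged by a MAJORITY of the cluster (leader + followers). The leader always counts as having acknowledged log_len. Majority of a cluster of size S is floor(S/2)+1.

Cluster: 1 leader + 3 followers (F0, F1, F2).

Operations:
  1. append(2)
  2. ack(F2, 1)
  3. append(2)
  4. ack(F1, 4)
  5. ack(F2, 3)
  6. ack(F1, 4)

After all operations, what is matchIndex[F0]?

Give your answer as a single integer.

Op 1: append 2 -> log_len=2
Op 2: F2 acks idx 1 -> match: F0=0 F1=0 F2=1; commitIndex=0
Op 3: append 2 -> log_len=4
Op 4: F1 acks idx 4 -> match: F0=0 F1=4 F2=1; commitIndex=1
Op 5: F2 acks idx 3 -> match: F0=0 F1=4 F2=3; commitIndex=3
Op 6: F1 acks idx 4 -> match: F0=0 F1=4 F2=3; commitIndex=3

Answer: 0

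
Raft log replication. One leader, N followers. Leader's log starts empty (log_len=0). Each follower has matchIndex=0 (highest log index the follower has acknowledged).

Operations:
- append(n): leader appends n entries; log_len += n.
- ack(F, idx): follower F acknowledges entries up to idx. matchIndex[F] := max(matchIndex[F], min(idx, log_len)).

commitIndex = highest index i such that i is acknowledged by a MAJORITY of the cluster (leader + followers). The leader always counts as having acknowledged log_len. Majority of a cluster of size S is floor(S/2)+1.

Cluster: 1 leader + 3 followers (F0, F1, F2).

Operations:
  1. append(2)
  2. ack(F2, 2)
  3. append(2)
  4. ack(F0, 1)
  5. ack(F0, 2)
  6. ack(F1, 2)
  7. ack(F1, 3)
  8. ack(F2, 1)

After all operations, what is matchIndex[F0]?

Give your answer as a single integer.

Op 1: append 2 -> log_len=2
Op 2: F2 acks idx 2 -> match: F0=0 F1=0 F2=2; commitIndex=0
Op 3: append 2 -> log_len=4
Op 4: F0 acks idx 1 -> match: F0=1 F1=0 F2=2; commitIndex=1
Op 5: F0 acks idx 2 -> match: F0=2 F1=0 F2=2; commitIndex=2
Op 6: F1 acks idx 2 -> match: F0=2 F1=2 F2=2; commitIndex=2
Op 7: F1 acks idx 3 -> match: F0=2 F1=3 F2=2; commitIndex=2
Op 8: F2 acks idx 1 -> match: F0=2 F1=3 F2=2; commitIndex=2

Answer: 2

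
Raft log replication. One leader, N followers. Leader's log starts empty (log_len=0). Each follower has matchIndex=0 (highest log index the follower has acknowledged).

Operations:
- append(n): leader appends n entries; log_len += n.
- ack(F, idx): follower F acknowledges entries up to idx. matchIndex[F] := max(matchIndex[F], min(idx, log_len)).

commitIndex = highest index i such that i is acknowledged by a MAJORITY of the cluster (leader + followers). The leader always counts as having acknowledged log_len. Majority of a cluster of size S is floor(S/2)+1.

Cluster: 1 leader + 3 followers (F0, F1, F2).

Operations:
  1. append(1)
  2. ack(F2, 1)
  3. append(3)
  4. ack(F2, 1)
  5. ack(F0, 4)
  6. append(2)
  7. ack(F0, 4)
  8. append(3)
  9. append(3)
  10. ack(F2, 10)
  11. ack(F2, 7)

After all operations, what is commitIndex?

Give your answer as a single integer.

Op 1: append 1 -> log_len=1
Op 2: F2 acks idx 1 -> match: F0=0 F1=0 F2=1; commitIndex=0
Op 3: append 3 -> log_len=4
Op 4: F2 acks idx 1 -> match: F0=0 F1=0 F2=1; commitIndex=0
Op 5: F0 acks idx 4 -> match: F0=4 F1=0 F2=1; commitIndex=1
Op 6: append 2 -> log_len=6
Op 7: F0 acks idx 4 -> match: F0=4 F1=0 F2=1; commitIndex=1
Op 8: append 3 -> log_len=9
Op 9: append 3 -> log_len=12
Op 10: F2 acks idx 10 -> match: F0=4 F1=0 F2=10; commitIndex=4
Op 11: F2 acks idx 7 -> match: F0=4 F1=0 F2=10; commitIndex=4

Answer: 4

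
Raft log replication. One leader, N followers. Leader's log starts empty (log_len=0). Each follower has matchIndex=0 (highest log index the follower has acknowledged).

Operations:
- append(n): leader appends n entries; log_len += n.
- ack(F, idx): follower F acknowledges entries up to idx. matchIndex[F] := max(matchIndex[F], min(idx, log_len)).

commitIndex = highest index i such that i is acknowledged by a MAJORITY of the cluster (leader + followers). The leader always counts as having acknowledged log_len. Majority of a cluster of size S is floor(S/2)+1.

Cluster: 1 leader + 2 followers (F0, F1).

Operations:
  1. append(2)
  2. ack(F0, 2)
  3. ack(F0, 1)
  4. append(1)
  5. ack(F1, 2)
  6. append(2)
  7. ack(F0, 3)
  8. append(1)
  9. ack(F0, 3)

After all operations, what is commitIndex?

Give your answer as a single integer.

Answer: 3

Derivation:
Op 1: append 2 -> log_len=2
Op 2: F0 acks idx 2 -> match: F0=2 F1=0; commitIndex=2
Op 3: F0 acks idx 1 -> match: F0=2 F1=0; commitIndex=2
Op 4: append 1 -> log_len=3
Op 5: F1 acks idx 2 -> match: F0=2 F1=2; commitIndex=2
Op 6: append 2 -> log_len=5
Op 7: F0 acks idx 3 -> match: F0=3 F1=2; commitIndex=3
Op 8: append 1 -> log_len=6
Op 9: F0 acks idx 3 -> match: F0=3 F1=2; commitIndex=3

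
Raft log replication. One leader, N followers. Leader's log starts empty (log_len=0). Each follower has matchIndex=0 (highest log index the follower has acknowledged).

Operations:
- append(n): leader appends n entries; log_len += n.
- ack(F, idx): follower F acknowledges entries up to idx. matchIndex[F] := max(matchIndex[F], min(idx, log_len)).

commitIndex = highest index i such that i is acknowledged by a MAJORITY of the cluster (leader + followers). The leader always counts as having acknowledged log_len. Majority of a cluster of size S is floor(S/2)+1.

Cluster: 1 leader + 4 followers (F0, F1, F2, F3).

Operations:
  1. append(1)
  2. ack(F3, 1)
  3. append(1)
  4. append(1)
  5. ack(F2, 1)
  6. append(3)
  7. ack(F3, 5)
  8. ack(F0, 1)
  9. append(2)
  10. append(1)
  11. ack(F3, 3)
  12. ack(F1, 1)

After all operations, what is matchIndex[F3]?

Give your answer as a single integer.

Op 1: append 1 -> log_len=1
Op 2: F3 acks idx 1 -> match: F0=0 F1=0 F2=0 F3=1; commitIndex=0
Op 3: append 1 -> log_len=2
Op 4: append 1 -> log_len=3
Op 5: F2 acks idx 1 -> match: F0=0 F1=0 F2=1 F3=1; commitIndex=1
Op 6: append 3 -> log_len=6
Op 7: F3 acks idx 5 -> match: F0=0 F1=0 F2=1 F3=5; commitIndex=1
Op 8: F0 acks idx 1 -> match: F0=1 F1=0 F2=1 F3=5; commitIndex=1
Op 9: append 2 -> log_len=8
Op 10: append 1 -> log_len=9
Op 11: F3 acks idx 3 -> match: F0=1 F1=0 F2=1 F3=5; commitIndex=1
Op 12: F1 acks idx 1 -> match: F0=1 F1=1 F2=1 F3=5; commitIndex=1

Answer: 5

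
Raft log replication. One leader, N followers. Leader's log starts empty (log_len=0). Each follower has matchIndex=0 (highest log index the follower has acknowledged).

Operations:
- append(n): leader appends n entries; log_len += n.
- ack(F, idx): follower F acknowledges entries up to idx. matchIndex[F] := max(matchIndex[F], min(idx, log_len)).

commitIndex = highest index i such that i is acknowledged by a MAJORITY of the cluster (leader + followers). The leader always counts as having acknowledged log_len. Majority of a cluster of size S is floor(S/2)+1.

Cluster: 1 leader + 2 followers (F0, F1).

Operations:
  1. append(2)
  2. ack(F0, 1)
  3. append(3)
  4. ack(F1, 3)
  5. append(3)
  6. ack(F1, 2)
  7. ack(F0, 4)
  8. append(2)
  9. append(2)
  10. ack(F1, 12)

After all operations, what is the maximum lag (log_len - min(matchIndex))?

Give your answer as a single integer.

Op 1: append 2 -> log_len=2
Op 2: F0 acks idx 1 -> match: F0=1 F1=0; commitIndex=1
Op 3: append 3 -> log_len=5
Op 4: F1 acks idx 3 -> match: F0=1 F1=3; commitIndex=3
Op 5: append 3 -> log_len=8
Op 6: F1 acks idx 2 -> match: F0=1 F1=3; commitIndex=3
Op 7: F0 acks idx 4 -> match: F0=4 F1=3; commitIndex=4
Op 8: append 2 -> log_len=10
Op 9: append 2 -> log_len=12
Op 10: F1 acks idx 12 -> match: F0=4 F1=12; commitIndex=12

Answer: 8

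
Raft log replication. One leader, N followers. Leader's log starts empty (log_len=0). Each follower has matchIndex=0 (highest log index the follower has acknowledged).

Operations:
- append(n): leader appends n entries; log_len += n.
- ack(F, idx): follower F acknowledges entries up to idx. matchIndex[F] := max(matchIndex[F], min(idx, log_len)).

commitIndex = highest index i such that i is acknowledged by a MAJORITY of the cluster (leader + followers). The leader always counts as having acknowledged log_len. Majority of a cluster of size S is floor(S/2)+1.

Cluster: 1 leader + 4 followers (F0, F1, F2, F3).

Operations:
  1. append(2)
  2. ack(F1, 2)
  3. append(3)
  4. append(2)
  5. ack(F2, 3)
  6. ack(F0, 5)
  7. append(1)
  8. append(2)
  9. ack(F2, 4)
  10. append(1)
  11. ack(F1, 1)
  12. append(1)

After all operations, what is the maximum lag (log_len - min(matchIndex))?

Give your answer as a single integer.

Op 1: append 2 -> log_len=2
Op 2: F1 acks idx 2 -> match: F0=0 F1=2 F2=0 F3=0; commitIndex=0
Op 3: append 3 -> log_len=5
Op 4: append 2 -> log_len=7
Op 5: F2 acks idx 3 -> match: F0=0 F1=2 F2=3 F3=0; commitIndex=2
Op 6: F0 acks idx 5 -> match: F0=5 F1=2 F2=3 F3=0; commitIndex=3
Op 7: append 1 -> log_len=8
Op 8: append 2 -> log_len=10
Op 9: F2 acks idx 4 -> match: F0=5 F1=2 F2=4 F3=0; commitIndex=4
Op 10: append 1 -> log_len=11
Op 11: F1 acks idx 1 -> match: F0=5 F1=2 F2=4 F3=0; commitIndex=4
Op 12: append 1 -> log_len=12

Answer: 12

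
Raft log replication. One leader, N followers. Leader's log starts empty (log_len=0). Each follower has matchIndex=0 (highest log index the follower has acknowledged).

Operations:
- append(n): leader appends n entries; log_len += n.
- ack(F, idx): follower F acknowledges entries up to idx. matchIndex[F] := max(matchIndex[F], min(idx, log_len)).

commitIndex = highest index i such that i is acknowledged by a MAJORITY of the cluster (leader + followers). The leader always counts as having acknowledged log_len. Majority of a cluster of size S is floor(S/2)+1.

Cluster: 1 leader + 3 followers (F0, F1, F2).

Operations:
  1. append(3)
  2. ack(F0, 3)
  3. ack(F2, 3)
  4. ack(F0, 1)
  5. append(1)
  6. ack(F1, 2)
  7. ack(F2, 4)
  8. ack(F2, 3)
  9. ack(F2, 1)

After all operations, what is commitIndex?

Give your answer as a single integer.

Answer: 3

Derivation:
Op 1: append 3 -> log_len=3
Op 2: F0 acks idx 3 -> match: F0=3 F1=0 F2=0; commitIndex=0
Op 3: F2 acks idx 3 -> match: F0=3 F1=0 F2=3; commitIndex=3
Op 4: F0 acks idx 1 -> match: F0=3 F1=0 F2=3; commitIndex=3
Op 5: append 1 -> log_len=4
Op 6: F1 acks idx 2 -> match: F0=3 F1=2 F2=3; commitIndex=3
Op 7: F2 acks idx 4 -> match: F0=3 F1=2 F2=4; commitIndex=3
Op 8: F2 acks idx 3 -> match: F0=3 F1=2 F2=4; commitIndex=3
Op 9: F2 acks idx 1 -> match: F0=3 F1=2 F2=4; commitIndex=3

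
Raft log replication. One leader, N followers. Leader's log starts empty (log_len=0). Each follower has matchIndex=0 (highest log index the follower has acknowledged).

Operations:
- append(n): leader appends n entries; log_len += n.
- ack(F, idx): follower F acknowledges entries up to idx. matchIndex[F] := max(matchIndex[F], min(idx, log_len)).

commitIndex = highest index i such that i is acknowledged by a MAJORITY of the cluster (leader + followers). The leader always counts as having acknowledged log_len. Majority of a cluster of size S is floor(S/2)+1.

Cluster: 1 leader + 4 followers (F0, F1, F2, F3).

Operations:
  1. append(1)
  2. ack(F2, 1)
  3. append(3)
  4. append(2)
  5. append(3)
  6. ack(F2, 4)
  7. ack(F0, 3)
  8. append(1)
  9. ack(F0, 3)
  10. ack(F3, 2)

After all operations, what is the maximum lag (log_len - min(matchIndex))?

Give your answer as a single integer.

Op 1: append 1 -> log_len=1
Op 2: F2 acks idx 1 -> match: F0=0 F1=0 F2=1 F3=0; commitIndex=0
Op 3: append 3 -> log_len=4
Op 4: append 2 -> log_len=6
Op 5: append 3 -> log_len=9
Op 6: F2 acks idx 4 -> match: F0=0 F1=0 F2=4 F3=0; commitIndex=0
Op 7: F0 acks idx 3 -> match: F0=3 F1=0 F2=4 F3=0; commitIndex=3
Op 8: append 1 -> log_len=10
Op 9: F0 acks idx 3 -> match: F0=3 F1=0 F2=4 F3=0; commitIndex=3
Op 10: F3 acks idx 2 -> match: F0=3 F1=0 F2=4 F3=2; commitIndex=3

Answer: 10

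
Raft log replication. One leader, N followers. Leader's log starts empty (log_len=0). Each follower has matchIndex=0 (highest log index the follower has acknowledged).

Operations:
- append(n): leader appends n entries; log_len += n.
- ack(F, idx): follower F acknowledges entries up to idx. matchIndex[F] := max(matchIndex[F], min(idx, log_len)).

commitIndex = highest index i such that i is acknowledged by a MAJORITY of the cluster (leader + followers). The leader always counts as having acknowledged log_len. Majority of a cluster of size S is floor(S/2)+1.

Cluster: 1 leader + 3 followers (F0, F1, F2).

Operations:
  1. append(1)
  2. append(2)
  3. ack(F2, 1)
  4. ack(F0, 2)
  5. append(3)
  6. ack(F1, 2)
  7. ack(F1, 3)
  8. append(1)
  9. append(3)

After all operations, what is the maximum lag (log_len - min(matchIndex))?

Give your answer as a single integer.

Answer: 9

Derivation:
Op 1: append 1 -> log_len=1
Op 2: append 2 -> log_len=3
Op 3: F2 acks idx 1 -> match: F0=0 F1=0 F2=1; commitIndex=0
Op 4: F0 acks idx 2 -> match: F0=2 F1=0 F2=1; commitIndex=1
Op 5: append 3 -> log_len=6
Op 6: F1 acks idx 2 -> match: F0=2 F1=2 F2=1; commitIndex=2
Op 7: F1 acks idx 3 -> match: F0=2 F1=3 F2=1; commitIndex=2
Op 8: append 1 -> log_len=7
Op 9: append 3 -> log_len=10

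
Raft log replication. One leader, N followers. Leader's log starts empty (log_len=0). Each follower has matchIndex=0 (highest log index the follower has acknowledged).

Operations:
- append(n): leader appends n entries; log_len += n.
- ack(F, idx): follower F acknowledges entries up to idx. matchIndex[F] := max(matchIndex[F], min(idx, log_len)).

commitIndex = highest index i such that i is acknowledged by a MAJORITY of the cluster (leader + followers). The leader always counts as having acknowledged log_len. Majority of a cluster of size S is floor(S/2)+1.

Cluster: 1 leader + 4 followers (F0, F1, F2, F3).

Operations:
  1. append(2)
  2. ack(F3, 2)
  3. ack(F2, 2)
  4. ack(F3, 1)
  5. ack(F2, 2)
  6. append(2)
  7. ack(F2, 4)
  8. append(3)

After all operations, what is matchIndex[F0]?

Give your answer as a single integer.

Answer: 0

Derivation:
Op 1: append 2 -> log_len=2
Op 2: F3 acks idx 2 -> match: F0=0 F1=0 F2=0 F3=2; commitIndex=0
Op 3: F2 acks idx 2 -> match: F0=0 F1=0 F2=2 F3=2; commitIndex=2
Op 4: F3 acks idx 1 -> match: F0=0 F1=0 F2=2 F3=2; commitIndex=2
Op 5: F2 acks idx 2 -> match: F0=0 F1=0 F2=2 F3=2; commitIndex=2
Op 6: append 2 -> log_len=4
Op 7: F2 acks idx 4 -> match: F0=0 F1=0 F2=4 F3=2; commitIndex=2
Op 8: append 3 -> log_len=7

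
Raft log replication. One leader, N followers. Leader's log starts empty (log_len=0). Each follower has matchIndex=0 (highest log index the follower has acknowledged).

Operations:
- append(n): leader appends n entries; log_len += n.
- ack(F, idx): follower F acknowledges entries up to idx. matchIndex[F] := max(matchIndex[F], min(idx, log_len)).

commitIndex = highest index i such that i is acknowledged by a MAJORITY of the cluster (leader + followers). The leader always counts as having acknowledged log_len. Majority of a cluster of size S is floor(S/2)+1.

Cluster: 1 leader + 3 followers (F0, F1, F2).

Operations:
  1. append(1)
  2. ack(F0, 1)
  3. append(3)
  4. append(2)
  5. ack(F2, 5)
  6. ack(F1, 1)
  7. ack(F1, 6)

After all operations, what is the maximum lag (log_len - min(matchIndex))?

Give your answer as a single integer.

Op 1: append 1 -> log_len=1
Op 2: F0 acks idx 1 -> match: F0=1 F1=0 F2=0; commitIndex=0
Op 3: append 3 -> log_len=4
Op 4: append 2 -> log_len=6
Op 5: F2 acks idx 5 -> match: F0=1 F1=0 F2=5; commitIndex=1
Op 6: F1 acks idx 1 -> match: F0=1 F1=1 F2=5; commitIndex=1
Op 7: F1 acks idx 6 -> match: F0=1 F1=6 F2=5; commitIndex=5

Answer: 5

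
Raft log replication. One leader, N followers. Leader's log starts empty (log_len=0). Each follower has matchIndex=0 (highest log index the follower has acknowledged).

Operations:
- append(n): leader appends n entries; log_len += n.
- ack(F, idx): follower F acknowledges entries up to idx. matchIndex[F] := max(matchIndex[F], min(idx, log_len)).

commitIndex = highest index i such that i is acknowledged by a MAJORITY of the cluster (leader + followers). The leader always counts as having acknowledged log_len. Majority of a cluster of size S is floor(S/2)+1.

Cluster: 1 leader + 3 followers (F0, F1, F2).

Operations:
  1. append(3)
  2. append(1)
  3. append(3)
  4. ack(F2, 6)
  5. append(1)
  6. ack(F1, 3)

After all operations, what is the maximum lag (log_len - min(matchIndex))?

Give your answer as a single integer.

Answer: 8

Derivation:
Op 1: append 3 -> log_len=3
Op 2: append 1 -> log_len=4
Op 3: append 3 -> log_len=7
Op 4: F2 acks idx 6 -> match: F0=0 F1=0 F2=6; commitIndex=0
Op 5: append 1 -> log_len=8
Op 6: F1 acks idx 3 -> match: F0=0 F1=3 F2=6; commitIndex=3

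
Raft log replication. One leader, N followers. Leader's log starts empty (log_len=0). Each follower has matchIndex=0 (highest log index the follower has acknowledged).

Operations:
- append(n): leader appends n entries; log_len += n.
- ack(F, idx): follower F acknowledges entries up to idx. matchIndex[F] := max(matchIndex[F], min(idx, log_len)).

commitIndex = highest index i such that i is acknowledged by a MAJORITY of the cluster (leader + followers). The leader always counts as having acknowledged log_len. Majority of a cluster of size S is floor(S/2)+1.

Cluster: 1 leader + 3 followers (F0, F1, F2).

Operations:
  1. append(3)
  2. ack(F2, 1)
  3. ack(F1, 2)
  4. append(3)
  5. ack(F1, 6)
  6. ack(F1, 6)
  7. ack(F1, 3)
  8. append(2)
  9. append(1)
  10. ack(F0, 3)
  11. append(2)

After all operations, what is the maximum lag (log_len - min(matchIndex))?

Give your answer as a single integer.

Op 1: append 3 -> log_len=3
Op 2: F2 acks idx 1 -> match: F0=0 F1=0 F2=1; commitIndex=0
Op 3: F1 acks idx 2 -> match: F0=0 F1=2 F2=1; commitIndex=1
Op 4: append 3 -> log_len=6
Op 5: F1 acks idx 6 -> match: F0=0 F1=6 F2=1; commitIndex=1
Op 6: F1 acks idx 6 -> match: F0=0 F1=6 F2=1; commitIndex=1
Op 7: F1 acks idx 3 -> match: F0=0 F1=6 F2=1; commitIndex=1
Op 8: append 2 -> log_len=8
Op 9: append 1 -> log_len=9
Op 10: F0 acks idx 3 -> match: F0=3 F1=6 F2=1; commitIndex=3
Op 11: append 2 -> log_len=11

Answer: 10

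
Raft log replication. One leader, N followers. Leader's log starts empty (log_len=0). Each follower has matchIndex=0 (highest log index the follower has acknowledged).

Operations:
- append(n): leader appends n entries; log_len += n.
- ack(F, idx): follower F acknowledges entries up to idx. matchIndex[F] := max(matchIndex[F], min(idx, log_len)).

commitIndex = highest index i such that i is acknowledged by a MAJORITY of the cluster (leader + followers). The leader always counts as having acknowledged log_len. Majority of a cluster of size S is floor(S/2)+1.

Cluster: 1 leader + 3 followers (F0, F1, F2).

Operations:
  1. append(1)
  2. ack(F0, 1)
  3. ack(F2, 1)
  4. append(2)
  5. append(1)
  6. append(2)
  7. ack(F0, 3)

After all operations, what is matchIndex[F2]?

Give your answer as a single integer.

Answer: 1

Derivation:
Op 1: append 1 -> log_len=1
Op 2: F0 acks idx 1 -> match: F0=1 F1=0 F2=0; commitIndex=0
Op 3: F2 acks idx 1 -> match: F0=1 F1=0 F2=1; commitIndex=1
Op 4: append 2 -> log_len=3
Op 5: append 1 -> log_len=4
Op 6: append 2 -> log_len=6
Op 7: F0 acks idx 3 -> match: F0=3 F1=0 F2=1; commitIndex=1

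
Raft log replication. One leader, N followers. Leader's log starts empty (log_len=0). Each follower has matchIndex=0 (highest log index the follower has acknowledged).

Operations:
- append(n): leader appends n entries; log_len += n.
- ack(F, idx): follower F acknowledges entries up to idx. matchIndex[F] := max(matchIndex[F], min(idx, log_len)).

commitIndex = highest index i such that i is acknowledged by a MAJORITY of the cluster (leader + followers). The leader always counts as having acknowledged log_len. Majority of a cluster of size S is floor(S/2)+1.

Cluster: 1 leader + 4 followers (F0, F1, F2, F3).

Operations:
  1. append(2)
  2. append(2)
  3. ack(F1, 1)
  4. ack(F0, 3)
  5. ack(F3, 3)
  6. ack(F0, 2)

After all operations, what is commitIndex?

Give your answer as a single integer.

Answer: 3

Derivation:
Op 1: append 2 -> log_len=2
Op 2: append 2 -> log_len=4
Op 3: F1 acks idx 1 -> match: F0=0 F1=1 F2=0 F3=0; commitIndex=0
Op 4: F0 acks idx 3 -> match: F0=3 F1=1 F2=0 F3=0; commitIndex=1
Op 5: F3 acks idx 3 -> match: F0=3 F1=1 F2=0 F3=3; commitIndex=3
Op 6: F0 acks idx 2 -> match: F0=3 F1=1 F2=0 F3=3; commitIndex=3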